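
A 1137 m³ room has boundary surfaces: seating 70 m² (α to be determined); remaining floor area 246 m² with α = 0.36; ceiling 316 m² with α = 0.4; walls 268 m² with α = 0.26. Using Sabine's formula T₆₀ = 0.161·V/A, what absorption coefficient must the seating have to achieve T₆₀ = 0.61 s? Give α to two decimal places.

Required total absorption A = 0.161·1137/0.61 = 300.09 m².
Absorption from the other surfaces = 246·0.36 + 316·0.4 + 268·0.26 = 284.64 m², so the seating must supply 15.45 m² over 70 m².
α = 15.45/70 = 0.221.

0.22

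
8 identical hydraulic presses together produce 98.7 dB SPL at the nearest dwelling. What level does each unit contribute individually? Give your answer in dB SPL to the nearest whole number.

8 equal contributions raise the level by 10·log₁₀ 8 = 9.031 dB, so each unit alone gives 98.7 − 9.031.

90 dB SPL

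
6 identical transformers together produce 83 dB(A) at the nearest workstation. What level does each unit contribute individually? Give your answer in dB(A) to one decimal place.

75.2 dB(A)

6 equal contributions raise the level by 10·log₁₀ 6 = 7.782 dB, so each unit alone gives 83 − 7.782.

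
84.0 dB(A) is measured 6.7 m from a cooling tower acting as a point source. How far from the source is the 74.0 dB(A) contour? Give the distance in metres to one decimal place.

The 10.0 dB drop corresponds to a distance ratio of 10^(10.0/20) for a point source.
r₂ = 6.7·10^((84.0−74.0)/20) = 6.7·10^(10.0/20) = 21.19 m.

21.2 m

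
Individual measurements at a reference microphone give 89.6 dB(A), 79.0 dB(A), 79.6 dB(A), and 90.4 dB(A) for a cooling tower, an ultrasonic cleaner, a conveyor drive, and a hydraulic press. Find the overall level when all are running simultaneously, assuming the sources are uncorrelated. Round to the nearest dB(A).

Incoherent sources combine by intensity addition: L_total = 10·log₁₀(Σ 10^(L_i/10)).
Σ 10^(L/10) = 10^(89.6/10) + 10^(79.0/10) + 10^(79.6/10) + 10^(90.4/10) = 2.179e+09.
L_total = 10·log₁₀(2.179e+09) = 93.38 dB(A).

93 dB(A)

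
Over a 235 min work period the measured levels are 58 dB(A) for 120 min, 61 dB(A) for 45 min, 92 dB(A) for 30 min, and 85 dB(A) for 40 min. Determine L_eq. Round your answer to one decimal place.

L_eq = 10·log₁₀[(1/T)·Σ tᵢ·10^(Lᵢ/10)] with T = 235 min.
Σ tᵢ·10^(Lᵢ/10) = 120·10^(58/10) + 45·10^(61/10) + 30·10^(92/10) + 40·10^(85/10) = 6.033e+10.
L_eq = 10·log₁₀(6.033e+10/235) = 84.09 dB(A).

84.1 dB(A)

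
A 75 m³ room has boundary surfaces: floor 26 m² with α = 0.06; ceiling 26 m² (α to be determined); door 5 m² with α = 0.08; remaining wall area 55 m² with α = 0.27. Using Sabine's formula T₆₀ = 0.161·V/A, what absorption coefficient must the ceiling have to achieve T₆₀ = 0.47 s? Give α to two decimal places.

A = 0.161·V/T₆₀ = 0.161·75/0.47 = 25.69 m² sabins.
Absorption from the other surfaces = 26·0.06 + 5·0.08 + 55·0.27 = 16.81 m², so the ceiling must supply 8.88 m² over 26 m².
α = 8.88/26 = 0.342.

0.34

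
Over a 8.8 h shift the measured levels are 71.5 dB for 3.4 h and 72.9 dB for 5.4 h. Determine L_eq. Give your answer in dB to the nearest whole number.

72 dB

Weight each interval's intensity by its duration and average over T = 8.8 h:
Σ tᵢ·10^(Lᵢ/10) = 3.4·10^(71.5/10) + 5.4·10^(72.9/10) = 1.533e+08.
L_eq = 10·log₁₀(1.533e+08/8.8) = 72.41 dB.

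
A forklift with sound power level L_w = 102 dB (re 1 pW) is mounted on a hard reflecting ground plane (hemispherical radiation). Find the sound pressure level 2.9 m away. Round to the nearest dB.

The power spreads over a hemisphere of area 2π·r², so L_p = L_w − 10·log₁₀(2π·r²).
2π·r² = 52.84 m², 10·log₁₀ of that is 17.230 dB.
L_p = 102 − 17.230 = 84.77 dB.

85 dB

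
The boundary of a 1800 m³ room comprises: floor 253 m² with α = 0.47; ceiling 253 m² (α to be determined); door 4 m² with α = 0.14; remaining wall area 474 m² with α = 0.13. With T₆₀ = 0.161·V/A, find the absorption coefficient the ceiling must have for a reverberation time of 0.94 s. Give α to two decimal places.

0.50

From T₆₀ = 0.161·V/A, the target T₆₀ = 0.94 s needs A = 0.161·1800/0.94 = 308.30 m².
Absorption from the other surfaces = 253·0.47 + 4·0.14 + 474·0.13 = 181.09 m², so the ceiling must supply 127.21 m² over 253 m².
α = 127.21/253 = 0.503.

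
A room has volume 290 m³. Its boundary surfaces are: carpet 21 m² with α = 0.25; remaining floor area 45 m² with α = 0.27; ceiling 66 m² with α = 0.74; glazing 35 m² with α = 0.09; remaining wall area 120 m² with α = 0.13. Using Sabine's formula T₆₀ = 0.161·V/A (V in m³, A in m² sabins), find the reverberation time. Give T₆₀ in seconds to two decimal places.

Summing Sᵢαᵢ: 21·0.25 + 45·0.27 + 66·0.74 + 35·0.09 + 120·0.13 = 84.99 m².
T₆₀ = 0.161 × 290 / 84.99 = 0.549 s.

0.55 s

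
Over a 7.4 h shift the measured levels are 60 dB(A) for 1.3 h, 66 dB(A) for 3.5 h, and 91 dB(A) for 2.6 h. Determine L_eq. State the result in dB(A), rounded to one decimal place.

Weight each interval's intensity by its duration and average over T = 7.4 h:
Σ tᵢ·10^(Lᵢ/10) = 1.3·10^(60/10) + 3.5·10^(66/10) + 2.6·10^(91/10) = 3.288e+09.
L_eq = 10·log₁₀(3.288e+09/7.4) = 86.48 dB(A).

86.5 dB(A)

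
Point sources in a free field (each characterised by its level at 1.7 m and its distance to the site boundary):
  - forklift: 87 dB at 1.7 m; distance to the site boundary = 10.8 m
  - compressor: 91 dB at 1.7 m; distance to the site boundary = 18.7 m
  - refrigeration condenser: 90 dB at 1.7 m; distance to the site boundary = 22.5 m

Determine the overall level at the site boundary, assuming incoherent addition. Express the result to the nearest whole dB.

First find each source's level at the receiver (point-source: −20·log₁₀(r/r_ref)), then combine on an intensity basis.
forklift: 87 − 20·log₁₀(10.8/1.7) = 87 − 16.06 = 70.94 dB.
compressor: 91 − 20·log₁₀(18.7/1.7) = 91 − 20.83 = 70.17 dB.
refrigeration condenser: 90 − 20·log₁₀(22.5/1.7) = 90 − 22.43 = 67.57 dB.
Σ 10^(L/10) = 2.853e+07 → L_total = 10·log₁₀(2.853e+07) = 74.55 dB.

75 dB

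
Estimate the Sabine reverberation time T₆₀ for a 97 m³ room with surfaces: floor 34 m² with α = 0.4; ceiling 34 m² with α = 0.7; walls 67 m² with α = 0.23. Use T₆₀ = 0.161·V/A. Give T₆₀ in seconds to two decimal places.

0.30 s

Summing Sᵢαᵢ: 34·0.4 + 34·0.7 + 67·0.23 = 52.81 m².
T₆₀ = 0.161·V/A = 0.161·97/52.81 = 0.296 s.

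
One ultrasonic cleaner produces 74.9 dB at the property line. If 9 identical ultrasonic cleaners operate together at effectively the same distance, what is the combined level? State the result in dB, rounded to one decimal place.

84.4 dB

N identical incoherent sources raise the level by 10·log₁₀ N.
L_total = 74.9 + 10·log₁₀(9) = 74.9 + 9.542 = 84.44 dB.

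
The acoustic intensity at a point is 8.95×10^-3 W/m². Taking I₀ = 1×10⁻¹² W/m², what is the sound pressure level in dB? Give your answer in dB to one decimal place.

I/I₀ = 8.95×10^-3/10⁻¹² = 8.95×10^9, and L = 10·log₁₀(I/I₀).
L = 10·(0.9518 + 9) = 99.52 dB.

99.5 dB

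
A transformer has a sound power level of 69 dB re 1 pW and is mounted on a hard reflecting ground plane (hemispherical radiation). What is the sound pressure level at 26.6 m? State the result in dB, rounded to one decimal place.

32.5 dB

The power spreads over a hemisphere of area 2π·r², so L_p = L_w − 10·log₁₀(2π·r²).
2π·r² = 4446 m², 10·log₁₀ of that is 36.479 dB.
L_p = 69 − 36.479 = 32.52 dB.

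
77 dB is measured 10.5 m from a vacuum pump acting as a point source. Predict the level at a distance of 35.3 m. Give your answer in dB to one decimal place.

66.5 dB

For a point source, L₂ = L₁ − 20·log₁₀(r₂/r₁).
L₂ = 77 − 20·log₁₀(35.3/10.5) = 77 − 10.532 = 66.47 dB.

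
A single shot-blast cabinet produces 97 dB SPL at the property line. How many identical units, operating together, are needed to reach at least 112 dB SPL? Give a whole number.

32

N identical sources give L₁ + 10·log₁₀ N, so require 10·log₁₀ N ≥ 112 − 97 = 15.0 dB.
N ≥ 10^(15.0/10) = 31.623, so N = 32.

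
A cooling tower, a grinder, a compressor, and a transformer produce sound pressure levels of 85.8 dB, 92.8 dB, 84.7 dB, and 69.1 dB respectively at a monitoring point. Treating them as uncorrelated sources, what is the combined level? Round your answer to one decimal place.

Incoherent sources combine by intensity addition: L_total = 10·log₁₀(Σ 10^(L_i/10)).
Σ 10^(L/10) = 10^(85.8/10) + 10^(92.8/10) + 10^(84.7/10) + 10^(69.1/10) = 2.589e+09.
L_total = 10·log₁₀(2.589e+09) = 94.13 dB.

94.1 dB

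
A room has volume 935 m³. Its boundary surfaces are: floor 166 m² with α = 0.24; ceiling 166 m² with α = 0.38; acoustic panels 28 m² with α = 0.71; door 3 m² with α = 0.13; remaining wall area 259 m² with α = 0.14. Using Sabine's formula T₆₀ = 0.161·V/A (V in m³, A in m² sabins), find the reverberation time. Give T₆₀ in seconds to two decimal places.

Summing Sᵢαᵢ: 166·0.24 + 166·0.38 + 28·0.71 + 3·0.13 + 259·0.14 = 159.45 m².
T₆₀ = 0.161 × 935 / 159.45 = 0.944 s.

0.94 s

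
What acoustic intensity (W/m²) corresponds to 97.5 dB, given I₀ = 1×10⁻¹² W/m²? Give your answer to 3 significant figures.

0.00562 W/m²

I = I₀·10^(L/10) = 10⁻¹² × 10^(97.5/10) = 10^(-2.250).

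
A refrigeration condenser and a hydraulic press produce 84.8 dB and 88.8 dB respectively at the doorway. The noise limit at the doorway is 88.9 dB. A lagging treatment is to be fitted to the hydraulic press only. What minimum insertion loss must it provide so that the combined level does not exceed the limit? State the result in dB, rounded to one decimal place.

Everything except the hydraulic press sums to 10^(84.8/10) = 3.020e+08 in linear terms, 84.80 dB.
The limit corresponds to 10^(88.9/10) = 7.762e+08; subtracting the fixed part leaves 4.743e+08 for the hydraulic press, i.e. 86.76 dB.
So the hydraulic press must be reduced from 88.8 to 86.76 dB: IL = 2.04 dB.

2.0 dB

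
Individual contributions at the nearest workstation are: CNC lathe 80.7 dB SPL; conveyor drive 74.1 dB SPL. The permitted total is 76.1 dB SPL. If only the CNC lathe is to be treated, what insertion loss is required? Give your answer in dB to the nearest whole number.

9 dB

Everything except the CNC lathe sums to 10^(74.1/10) = 2.570e+07 in linear terms, 74.10 dB SPL.
To meet 76.1 dB SPL overall, the treated CNC lathe may contribute at most 10^(76.1/10) − 2.570e+07 = 1.503e+07, i.e. 71.77 dB SPL.
Required insertion loss = 80.7 − 71.77 = 8.93 dB.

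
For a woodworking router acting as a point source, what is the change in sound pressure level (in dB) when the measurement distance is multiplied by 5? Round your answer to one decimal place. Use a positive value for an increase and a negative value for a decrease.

A point source loses 6 dB per doubling of distance; generally ΔL = −20·log₁₀(r₂/r₁).
ΔL = −20·log₁₀(5) = -13.98 dB.

-14.0 dB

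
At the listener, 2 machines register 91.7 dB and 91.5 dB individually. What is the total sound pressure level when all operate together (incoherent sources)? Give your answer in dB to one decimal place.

For uncorrelated sources the intensities add, so convert each level to linear form, sum, and take 10·log₁₀ of the total.
Σ 10^(L/10) = 10^(91.7/10) + 10^(91.5/10) = 2.892e+09.
L_total = 10·log₁₀(2.892e+09) = 94.61 dB.

94.6 dB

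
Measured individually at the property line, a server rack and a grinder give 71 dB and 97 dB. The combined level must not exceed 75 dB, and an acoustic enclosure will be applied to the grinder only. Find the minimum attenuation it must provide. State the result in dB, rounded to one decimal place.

Everything except the grinder sums to 10^(71/10) = 1.259e+07 in linear terms, 71.00 dB.
To meet 75 dB overall, the treated grinder may contribute at most 10^(75/10) − 1.259e+07 = 1.903e+07, i.e. 72.80 dB.
So the grinder must be reduced from 97 to 72.80 dB: IL = 24.20 dB.

24.2 dB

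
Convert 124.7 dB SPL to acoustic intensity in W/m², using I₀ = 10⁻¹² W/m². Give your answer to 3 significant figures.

I = I₀·10^(L/10) = 10⁻¹² × 10^(124.7/10) = 10^(0.470).

2.95 W/m²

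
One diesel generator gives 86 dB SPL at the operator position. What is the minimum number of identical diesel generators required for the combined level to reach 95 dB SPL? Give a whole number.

8

The shortfall is 95 − 86 = 9.0 dB, and N units add 10·log₁₀ N, so need 10·log₁₀ N ≥ 9.0.
N ≥ 10^(9.0/10) = 7.943, so N = 8.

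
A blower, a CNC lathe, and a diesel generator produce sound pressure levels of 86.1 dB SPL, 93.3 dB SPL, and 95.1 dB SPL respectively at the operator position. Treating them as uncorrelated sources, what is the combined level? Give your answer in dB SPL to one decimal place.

Incoherent sources combine by intensity addition: L_total = 10·log₁₀(Σ 10^(L_i/10)).
Σ 10^(L/10) = 10^(86.1/10) + 10^(93.3/10) + 10^(95.1/10) = 5.781e+09.
L_total = 10·log₁₀(5.781e+09) = 97.62 dB SPL.

97.6 dB SPL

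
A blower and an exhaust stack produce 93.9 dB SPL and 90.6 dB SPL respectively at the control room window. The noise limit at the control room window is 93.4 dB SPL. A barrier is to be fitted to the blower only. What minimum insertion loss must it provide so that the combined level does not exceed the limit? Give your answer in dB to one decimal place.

Fixed contribution from the other source: Σ 10^(L/10) = 10^(90.6/10) = 1.148e+09 (90.60 dB SPL).
The limit corresponds to 10^(93.4/10) = 2.188e+09; subtracting the fixed part leaves 1.040e+09 for the blower, i.e. 90.17 dB SPL.
So the blower must be reduced from 93.9 to 90.17 dB SPL: IL = 3.73 dB.

3.7 dB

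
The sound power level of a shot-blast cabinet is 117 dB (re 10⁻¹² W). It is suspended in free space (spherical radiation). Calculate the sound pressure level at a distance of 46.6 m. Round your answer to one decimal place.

72.6 dB

The power spreads over a sphere of area 4π·r², so L_p = L_w − 10·log₁₀(4π·r²).
4π·r² = 2.729e+04 m², 10·log₁₀ of that is 44.360 dB.
L_p = 117 − 44.360 = 72.64 dB.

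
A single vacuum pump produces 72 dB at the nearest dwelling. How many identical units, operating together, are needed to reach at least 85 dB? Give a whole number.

N identical sources give L₁ + 10·log₁₀ N, so require 10·log₁₀ N ≥ 85 − 72 = 13.0 dB.
N ≥ 10^(13.0/10) = 19.953, so N = 20.

20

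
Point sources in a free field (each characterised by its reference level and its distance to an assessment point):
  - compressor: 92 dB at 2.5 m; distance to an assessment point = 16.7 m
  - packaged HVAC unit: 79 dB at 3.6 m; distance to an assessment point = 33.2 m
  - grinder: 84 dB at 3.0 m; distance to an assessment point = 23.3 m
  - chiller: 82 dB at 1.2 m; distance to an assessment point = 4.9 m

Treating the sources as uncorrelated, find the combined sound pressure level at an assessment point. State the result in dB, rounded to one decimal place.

Propagate each source to the receiver with L = L_ref − 20·log₁₀(r/r_ref), then add intensities.
compressor: 92 − 20·log₁₀(16.7/2.5) = 92 − 16.50 = 75.50 dB.
packaged HVAC unit: 79 − 20·log₁₀(33.2/3.6) = 79 − 19.30 = 59.70 dB.
grinder: 84 − 20·log₁₀(23.3/3.0) = 84 − 17.80 = 66.20 dB.
chiller: 82 − 20·log₁₀(4.9/1.2) = 82 − 12.22 = 69.78 dB.
Σ 10^(L/10) = 5.012e+07 → L_total = 10·log₁₀(5.012e+07) = 77.00 dB.

77.0 dB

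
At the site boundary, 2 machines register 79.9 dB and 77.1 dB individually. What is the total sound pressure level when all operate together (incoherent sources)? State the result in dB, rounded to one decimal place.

For uncorrelated sources the intensities add, so convert each level to linear form, sum, and take 10·log₁₀ of the total.
Σ 10^(L/10) = 10^(79.9/10) + 10^(77.1/10) = 1.490e+08.
L_total = 10·log₁₀(1.490e+08) = 81.73 dB.

81.7 dB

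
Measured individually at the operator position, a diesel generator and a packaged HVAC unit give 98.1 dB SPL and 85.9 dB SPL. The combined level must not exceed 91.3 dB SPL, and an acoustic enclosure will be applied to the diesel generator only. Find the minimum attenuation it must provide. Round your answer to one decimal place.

8.3 dB

The untreated sources together contribute 10^(85.9/10) = 3.890e+08, i.e. 85.90 dB SPL.
The limit corresponds to 10^(91.3/10) = 1.349e+09; subtracting the fixed part leaves 9.599e+08 for the diesel generator, i.e. 89.82 dB SPL.
So the diesel generator must be reduced from 98.1 to 89.82 dB SPL: IL = 8.28 dB.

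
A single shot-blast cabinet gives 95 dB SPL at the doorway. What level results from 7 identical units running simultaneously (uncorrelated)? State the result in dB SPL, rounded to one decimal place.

With 7 equal, uncorrelated contributions the intensity is 7× that of one unit, giving a rise of 10·log₁₀ 7.
L_total = 95 + 10·log₁₀(7) = 95 + 8.451 = 103.45 dB SPL.

103.5 dB SPL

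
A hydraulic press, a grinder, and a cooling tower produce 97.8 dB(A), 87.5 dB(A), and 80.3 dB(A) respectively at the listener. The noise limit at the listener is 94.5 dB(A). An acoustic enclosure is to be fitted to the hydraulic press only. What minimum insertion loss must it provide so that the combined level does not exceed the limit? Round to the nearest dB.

4 dB

The untreated sources together contribute 10^(87.5/10) + 10^(80.3/10) = 6.695e+08, i.e. 88.26 dB(A).
The limit corresponds to 10^(94.5/10) = 2.818e+09; subtracting the fixed part leaves 2.149e+09 for the hydraulic press, i.e. 93.32 dB(A).
So the hydraulic press must be reduced from 97.8 to 93.32 dB(A): IL = 4.48 dB.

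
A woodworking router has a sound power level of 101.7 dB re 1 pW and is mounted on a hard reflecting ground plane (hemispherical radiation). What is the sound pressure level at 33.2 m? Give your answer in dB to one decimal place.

63.3 dB

The power spreads over a hemisphere of area 2π·r², so L_p = L_w − 10·log₁₀(2π·r²).
2π·r² = 6926 m², 10·log₁₀ of that is 38.405 dB.
L_p = 101.7 − 38.405 = 63.30 dB.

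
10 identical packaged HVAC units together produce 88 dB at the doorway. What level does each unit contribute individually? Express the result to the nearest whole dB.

78 dB

For N identical incoherent sources L_total = L₁ + 10·log₁₀ N, so L₁ = 88 − 10·log₁₀(10) = 88 − 10.000.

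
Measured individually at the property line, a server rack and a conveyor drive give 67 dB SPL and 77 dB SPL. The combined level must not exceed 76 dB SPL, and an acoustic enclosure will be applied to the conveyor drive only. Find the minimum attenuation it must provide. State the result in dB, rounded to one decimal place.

Fixed contribution from the other source: Σ 10^(L/10) = 10^(67/10) = 5.012e+06 (67.00 dB SPL).
To meet 76 dB SPL overall, the treated conveyor drive may contribute at most 10^(76/10) − 5.012e+06 = 3.480e+07, i.e. 75.42 dB SPL.
Required insertion loss = 77 − 75.42 = 1.58 dB.

1.6 dB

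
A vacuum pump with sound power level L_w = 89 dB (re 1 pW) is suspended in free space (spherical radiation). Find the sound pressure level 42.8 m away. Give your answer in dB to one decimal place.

45.4 dB

Free-field spherical radiation: L_p = L_w − 10·log₁₀(4π·r²), r = 42.8 m.
4π·r² = 2.302e+04 m², 10·log₁₀ of that is 43.621 dB.
L_p = 89 − 43.621 = 45.38 dB.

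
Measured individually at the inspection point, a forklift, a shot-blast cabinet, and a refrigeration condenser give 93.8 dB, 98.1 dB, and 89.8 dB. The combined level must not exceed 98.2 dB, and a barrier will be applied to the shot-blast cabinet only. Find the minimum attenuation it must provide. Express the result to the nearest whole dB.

3 dB

Fixed contribution from the other sources: Σ 10^(L/10) = 10^(93.8/10) + 10^(89.8/10) = 3.354e+09 (95.26 dB).
The limit corresponds to 10^(98.2/10) = 6.607e+09; subtracting the fixed part leaves 3.253e+09 for the shot-blast cabinet, i.e. 95.12 dB.
Required insertion loss = 98.1 − 95.12 = 2.98 dB.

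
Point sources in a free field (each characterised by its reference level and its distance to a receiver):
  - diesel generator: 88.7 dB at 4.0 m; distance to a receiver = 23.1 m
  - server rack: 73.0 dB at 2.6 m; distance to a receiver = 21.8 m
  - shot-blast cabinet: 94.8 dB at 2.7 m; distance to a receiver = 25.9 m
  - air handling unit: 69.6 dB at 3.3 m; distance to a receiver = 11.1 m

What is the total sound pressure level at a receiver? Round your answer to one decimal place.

Propagate each source to the receiver with L = L_ref − 20·log₁₀(r/r_ref), then add intensities.
diesel generator: 88.7 − 20·log₁₀(23.1/4.0) = 88.7 − 15.23 = 73.47 dB.
server rack: 73.0 − 20·log₁₀(21.8/2.6) = 73.0 − 18.47 = 54.53 dB.
shot-blast cabinet: 94.8 − 20·log₁₀(25.9/2.7) = 94.8 − 19.64 = 75.16 dB.
air handling unit: 69.6 − 20·log₁₀(11.1/3.3) = 69.6 − 10.54 = 59.06 dB.
Σ 10^(L/10) = 5.614e+07 → L_total = 10·log₁₀(5.614e+07) = 77.49 dB.

77.5 dB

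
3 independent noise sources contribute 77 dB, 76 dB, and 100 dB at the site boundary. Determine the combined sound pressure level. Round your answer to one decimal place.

For uncorrelated sources the intensities add, so convert each level to linear form, sum, and take 10·log₁₀ of the total.
Σ 10^(L/10) = 10^(77/10) + 10^(76/10) + 10^(100/10) = 1.009e+10.
L_total = 10·log₁₀(1.009e+10) = 100.04 dB.

100.0 dB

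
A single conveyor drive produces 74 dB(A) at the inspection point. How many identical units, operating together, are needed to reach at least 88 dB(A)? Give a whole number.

26

N identical sources give L₁ + 10·log₁₀ N, so require 10·log₁₀ N ≥ 88 − 74 = 14.0 dB.
N ≥ 10^(14.0/10) = 25.119, so N = 26.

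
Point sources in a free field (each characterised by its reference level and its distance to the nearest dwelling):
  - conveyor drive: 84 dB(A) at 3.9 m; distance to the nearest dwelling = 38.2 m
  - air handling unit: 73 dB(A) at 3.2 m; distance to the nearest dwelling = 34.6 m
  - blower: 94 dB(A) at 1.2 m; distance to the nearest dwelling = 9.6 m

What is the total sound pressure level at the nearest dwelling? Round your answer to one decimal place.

76.2 dB(A)

Propagate each source to the receiver with L = L_ref − 20·log₁₀(r/r_ref), then add intensities.
conveyor drive: 84 − 20·log₁₀(38.2/3.9) = 84 − 19.82 = 64.18 dB(A).
air handling unit: 73 − 20·log₁₀(34.6/3.2) = 73 − 20.68 = 52.32 dB(A).
blower: 94 − 20·log₁₀(9.6/1.2) = 94 − 18.06 = 75.94 dB(A).
Σ 10^(L/10) = 4.204e+07 → L_total = 10·log₁₀(4.204e+07) = 76.24 dB(A).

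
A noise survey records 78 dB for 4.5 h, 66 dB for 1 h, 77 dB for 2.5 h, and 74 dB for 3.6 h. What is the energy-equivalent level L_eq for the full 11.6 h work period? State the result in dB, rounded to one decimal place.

The energy average is taken in the linear domain: L_eq = 10·log₁₀[(Σ tᵢ·10^(Lᵢ/10))/T], T = 11.6 h.
Σ tᵢ·10^(Lᵢ/10) = 4.5·10^(78/10) + 1·10^(66/10) + 2.5·10^(77/10) + 3.6·10^(74/10) = 5.036e+08.
L_eq = 10·log₁₀(5.036e+08/11.6) = 76.38 dB.

76.4 dB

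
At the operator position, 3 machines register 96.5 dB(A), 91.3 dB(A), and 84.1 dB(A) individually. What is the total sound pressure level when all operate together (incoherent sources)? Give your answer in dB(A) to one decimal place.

Incoherent sources combine by intensity addition: L_total = 10·log₁₀(Σ 10^(L_i/10)).
Σ 10^(L/10) = 10^(96.5/10) + 10^(91.3/10) + 10^(84.1/10) = 6.073e+09.
L_total = 10·log₁₀(6.073e+09) = 97.83 dB(A).

97.8 dB(A)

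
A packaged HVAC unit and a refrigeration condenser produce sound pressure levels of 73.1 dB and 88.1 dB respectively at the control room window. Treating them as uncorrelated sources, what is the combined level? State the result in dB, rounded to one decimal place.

88.2 dB

For uncorrelated sources the intensities add, so convert each level to linear form, sum, and take 10·log₁₀ of the total.
Σ 10^(L/10) = 10^(73.1/10) + 10^(88.1/10) = 6.661e+08.
L_total = 10·log₁₀(6.661e+08) = 88.24 dB.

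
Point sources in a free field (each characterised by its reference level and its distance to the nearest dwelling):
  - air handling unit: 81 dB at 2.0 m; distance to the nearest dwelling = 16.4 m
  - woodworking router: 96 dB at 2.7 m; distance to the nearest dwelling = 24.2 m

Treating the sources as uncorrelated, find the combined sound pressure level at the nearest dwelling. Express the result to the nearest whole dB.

Apply inverse-square spreading to bring every level to the receiver, then sum 10^(L/10).
air handling unit: 81 − 20·log₁₀(16.4/2.0) = 81 − 18.28 = 62.72 dB.
woodworking router: 96 − 20·log₁₀(24.2/2.7) = 96 − 19.05 = 76.95 dB.
Σ 10^(L/10) = 5.143e+07 → L_total = 10·log₁₀(5.143e+07) = 77.11 dB.

77 dB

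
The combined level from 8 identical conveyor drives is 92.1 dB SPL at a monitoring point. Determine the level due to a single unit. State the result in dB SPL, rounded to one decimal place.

83.1 dB SPL

For N identical incoherent sources L_total = L₁ + 10·log₁₀ N, so L₁ = 92.1 − 10·log₁₀(8) = 92.1 − 9.031.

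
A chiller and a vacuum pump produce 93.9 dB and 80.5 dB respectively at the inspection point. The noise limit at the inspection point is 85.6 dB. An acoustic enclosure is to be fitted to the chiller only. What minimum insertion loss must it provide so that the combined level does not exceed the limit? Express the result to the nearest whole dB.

10 dB

Fixed contribution from the other source: Σ 10^(L/10) = 10^(80.5/10) = 1.122e+08 (80.50 dB).
To meet 85.6 dB overall, the treated chiller may contribute at most 10^(85.6/10) − 1.122e+08 = 2.509e+08, i.e. 83.99 dB.
So the chiller must be reduced from 93.9 to 83.99 dB: IL = 9.91 dB.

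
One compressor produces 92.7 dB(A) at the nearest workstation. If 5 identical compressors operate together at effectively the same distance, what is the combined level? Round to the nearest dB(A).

N identical incoherent sources raise the level by 10·log₁₀ N.
L_total = 92.7 + 10·log₁₀(5) = 92.7 + 6.990 = 99.69 dB(A).

100 dB(A)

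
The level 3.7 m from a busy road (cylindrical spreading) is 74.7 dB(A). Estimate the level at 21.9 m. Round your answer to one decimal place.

For a line source, L₂ = L₁ − 10·log₁₀(r₂/r₁).
L₂ = 74.7 − 10·log₁₀(21.9/3.7) = 74.7 − 7.722 = 66.98 dB(A).

67.0 dB(A)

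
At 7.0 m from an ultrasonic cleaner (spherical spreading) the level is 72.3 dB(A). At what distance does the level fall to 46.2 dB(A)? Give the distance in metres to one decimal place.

Point-source spreading drops the level by 20·log₁₀(r₂/r₁); inverting, r₂/r₁ = 10^(ΔL/20).
r₂ = 7.0·10^((72.3−46.2)/20) = 7.0·10^(26.1/20) = 141.29 m.

141.3 m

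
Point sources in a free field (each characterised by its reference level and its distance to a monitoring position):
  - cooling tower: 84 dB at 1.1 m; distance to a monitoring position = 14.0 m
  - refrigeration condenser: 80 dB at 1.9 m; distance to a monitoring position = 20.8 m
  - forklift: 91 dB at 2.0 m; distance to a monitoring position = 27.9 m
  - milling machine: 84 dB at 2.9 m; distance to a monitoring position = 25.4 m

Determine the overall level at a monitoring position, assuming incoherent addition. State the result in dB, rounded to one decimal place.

First find each source's level at the receiver (point-source: −20·log₁₀(r/r_ref)), then combine on an intensity basis.
cooling tower: 84 − 20·log₁₀(14.0/1.1) = 84 − 22.09 = 61.91 dB.
refrigeration condenser: 80 − 20·log₁₀(20.8/1.9) = 80 − 20.79 = 59.21 dB.
forklift: 91 − 20·log₁₀(27.9/2.0) = 91 − 22.89 = 68.11 dB.
milling machine: 84 − 20·log₁₀(25.4/2.9) = 84 − 18.85 = 65.15 dB.
Σ 10^(L/10) = 1.213e+07 → L_total = 10·log₁₀(1.213e+07) = 70.84 dB.

70.8 dB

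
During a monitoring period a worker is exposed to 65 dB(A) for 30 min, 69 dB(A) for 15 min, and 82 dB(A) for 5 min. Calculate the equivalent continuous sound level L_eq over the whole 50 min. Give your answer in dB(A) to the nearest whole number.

73 dB(A)

L_eq = 10·log₁₀[(1/T)·Σ tᵢ·10^(Lᵢ/10)] with T = 50 min.
Σ tᵢ·10^(Lᵢ/10) = 30·10^(65/10) + 15·10^(69/10) + 5·10^(82/10) = 1.006e+09.
L_eq = 10·log₁₀(1.006e+09/50) = 73.04 dB(A).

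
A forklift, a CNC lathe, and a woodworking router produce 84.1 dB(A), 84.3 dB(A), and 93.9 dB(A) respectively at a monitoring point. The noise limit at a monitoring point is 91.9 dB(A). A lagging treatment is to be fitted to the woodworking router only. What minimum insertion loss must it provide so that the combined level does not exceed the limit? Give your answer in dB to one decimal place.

3.8 dB

Fixed contribution from the other sources: Σ 10^(L/10) = 10^(84.1/10) + 10^(84.3/10) = 5.262e+08 (87.21 dB(A)).
To meet 91.9 dB(A) overall, the treated woodworking router may contribute at most 10^(91.9/10) − 5.262e+08 = 1.023e+09, i.e. 90.10 dB(A).
Required insertion loss = 93.9 − 90.10 = 3.80 dB.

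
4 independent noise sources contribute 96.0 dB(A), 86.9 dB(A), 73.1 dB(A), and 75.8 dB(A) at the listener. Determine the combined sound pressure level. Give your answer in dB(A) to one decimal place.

96.6 dB(A)

Incoherent sources combine by intensity addition: L_total = 10·log₁₀(Σ 10^(L_i/10)).
Σ 10^(L/10) = 10^(96.0/10) + 10^(86.9/10) + 10^(73.1/10) + 10^(75.8/10) = 4.529e+09.
L_total = 10·log₁₀(4.529e+09) = 96.56 dB(A).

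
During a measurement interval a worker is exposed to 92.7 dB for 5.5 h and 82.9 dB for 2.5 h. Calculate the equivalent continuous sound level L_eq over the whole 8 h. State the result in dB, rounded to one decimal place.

91.3 dB

L_eq = 10·log₁₀[(1/T)·Σ tᵢ·10^(Lᵢ/10)] with T = 8 h.
Σ tᵢ·10^(Lᵢ/10) = 5.5·10^(92.7/10) + 2.5·10^(82.9/10) = 1.073e+10.
L_eq = 10·log₁₀(1.073e+10/8) = 91.27 dB.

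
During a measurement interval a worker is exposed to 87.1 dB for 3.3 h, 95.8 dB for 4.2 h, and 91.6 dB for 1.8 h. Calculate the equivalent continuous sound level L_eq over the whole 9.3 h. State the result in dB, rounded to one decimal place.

Weight each interval's intensity by its duration and average over T = 9.3 h:
Σ tᵢ·10^(Lᵢ/10) = 3.3·10^(87.1/10) + 4.2·10^(95.8/10) + 1.8·10^(91.6/10) = 2.026e+10.
L_eq = 10·log₁₀(2.026e+10/9.3) = 93.38 dB.

93.4 dB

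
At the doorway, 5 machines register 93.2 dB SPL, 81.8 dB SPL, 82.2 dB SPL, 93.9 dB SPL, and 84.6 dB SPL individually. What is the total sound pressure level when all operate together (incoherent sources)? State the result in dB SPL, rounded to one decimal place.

Incoherent sources combine by intensity addition: L_total = 10·log₁₀(Σ 10^(L_i/10)).
Σ 10^(L/10) = 10^(93.2/10) + 10^(81.8/10) + 10^(82.2/10) + 10^(93.9/10) + 10^(84.6/10) = 5.150e+09.
L_total = 10·log₁₀(5.150e+09) = 97.12 dB SPL.

97.1 dB SPL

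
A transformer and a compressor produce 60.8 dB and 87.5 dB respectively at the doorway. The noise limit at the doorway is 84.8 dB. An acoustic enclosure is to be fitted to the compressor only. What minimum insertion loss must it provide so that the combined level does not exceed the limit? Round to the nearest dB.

Fixed contribution from the other source: Σ 10^(L/10) = 10^(60.8/10) = 1.202e+06 (60.80 dB).
The limit corresponds to 10^(84.8/10) = 3.020e+08; subtracting the fixed part leaves 3.008e+08 for the compressor, i.e. 84.78 dB.
Required insertion loss = 87.5 − 84.78 = 2.72 dB.

3 dB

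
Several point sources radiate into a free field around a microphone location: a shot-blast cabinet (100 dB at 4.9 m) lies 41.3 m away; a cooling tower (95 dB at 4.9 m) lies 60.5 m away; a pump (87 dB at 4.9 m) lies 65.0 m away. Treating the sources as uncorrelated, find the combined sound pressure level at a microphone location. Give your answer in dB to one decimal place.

82.2 dB

Propagate each source to the receiver with L = L_ref − 20·log₁₀(r/r_ref), then add intensities.
shot-blast cabinet: 100 − 20·log₁₀(41.3/4.9) = 100 − 18.52 = 81.48 dB.
cooling tower: 95 − 20·log₁₀(60.5/4.9) = 95 − 21.83 = 73.17 dB.
pump: 87 − 20·log₁₀(65.0/4.9) = 87 − 22.45 = 64.55 dB.
Σ 10^(L/10) = 1.644e+08 → L_total = 10·log₁₀(1.644e+08) = 82.16 dB.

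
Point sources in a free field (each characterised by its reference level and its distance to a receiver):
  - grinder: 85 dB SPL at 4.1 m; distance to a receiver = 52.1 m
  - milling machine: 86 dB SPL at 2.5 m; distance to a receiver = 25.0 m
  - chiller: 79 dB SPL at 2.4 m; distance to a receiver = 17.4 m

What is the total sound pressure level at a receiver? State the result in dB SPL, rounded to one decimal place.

68.7 dB SPL

Propagate each source to the receiver with L = L_ref − 20·log₁₀(r/r_ref), then add intensities.
grinder: 85 − 20·log₁₀(52.1/4.1) = 85 − 22.08 = 62.92 dB SPL.
milling machine: 86 − 20·log₁₀(25.0/2.5) = 86 − 20.00 = 66.00 dB SPL.
chiller: 79 − 20·log₁₀(17.4/2.4) = 79 − 17.21 = 61.79 dB SPL.
Σ 10^(L/10) = 7.451e+06 → L_total = 10·log₁₀(7.451e+06) = 68.72 dB SPL.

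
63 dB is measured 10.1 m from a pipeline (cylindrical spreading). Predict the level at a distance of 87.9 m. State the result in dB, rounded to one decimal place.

Cylindrical spreading from a line source gives a 10·log₁₀(r₂/r₁) drop.
L₂ = 63 − 10·log₁₀(87.9/10.1) = 63 − 9.397 = 53.60 dB.

53.6 dB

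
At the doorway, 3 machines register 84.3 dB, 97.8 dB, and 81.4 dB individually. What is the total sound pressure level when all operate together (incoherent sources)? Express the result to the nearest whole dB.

Incoherent sources combine by intensity addition: L_total = 10·log₁₀(Σ 10^(L_i/10)).
Σ 10^(L/10) = 10^(84.3/10) + 10^(97.8/10) + 10^(81.4/10) = 6.433e+09.
L_total = 10·log₁₀(6.433e+09) = 98.08 dB.

98 dB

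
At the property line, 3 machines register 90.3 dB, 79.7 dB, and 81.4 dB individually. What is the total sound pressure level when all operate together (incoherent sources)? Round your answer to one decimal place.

91.1 dB

For uncorrelated sources the intensities add, so convert each level to linear form, sum, and take 10·log₁₀ of the total.
Σ 10^(L/10) = 10^(90.3/10) + 10^(79.7/10) + 10^(81.4/10) = 1.303e+09.
L_total = 10·log₁₀(1.303e+09) = 91.15 dB.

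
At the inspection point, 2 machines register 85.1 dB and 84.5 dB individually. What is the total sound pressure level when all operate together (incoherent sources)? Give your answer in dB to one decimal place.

87.8 dB

For uncorrelated sources the intensities add, so convert each level to linear form, sum, and take 10·log₁₀ of the total.
Σ 10^(L/10) = 10^(85.1/10) + 10^(84.5/10) = 6.054e+08.
L_total = 10·log₁₀(6.054e+08) = 87.82 dB.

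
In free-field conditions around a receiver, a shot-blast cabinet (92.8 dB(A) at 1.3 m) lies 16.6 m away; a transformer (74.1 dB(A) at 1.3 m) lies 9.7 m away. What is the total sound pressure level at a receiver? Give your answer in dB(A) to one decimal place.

70.8 dB(A)

Apply inverse-square spreading to bring every level to the receiver, then sum 10^(L/10).
shot-blast cabinet: 92.8 − 20·log₁₀(16.6/1.3) = 92.8 − 22.12 = 70.68 dB(A).
transformer: 74.1 − 20·log₁₀(9.7/1.3) = 74.1 − 17.46 = 56.64 dB(A).
Σ 10^(L/10) = 1.215e+07 → L_total = 10·log₁₀(1.215e+07) = 70.84 dB(A).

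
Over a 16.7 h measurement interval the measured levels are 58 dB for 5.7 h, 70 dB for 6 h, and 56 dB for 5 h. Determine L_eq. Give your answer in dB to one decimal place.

The energy average is taken in the linear domain: L_eq = 10·log₁₀[(Σ tᵢ·10^(Lᵢ/10))/T], T = 16.7 h.
Σ tᵢ·10^(Lᵢ/10) = 5.7·10^(58/10) + 6·10^(70/10) + 5·10^(56/10) = 6.559e+07.
L_eq = 10·log₁₀(6.559e+07/16.7) = 65.94 dB.

65.9 dB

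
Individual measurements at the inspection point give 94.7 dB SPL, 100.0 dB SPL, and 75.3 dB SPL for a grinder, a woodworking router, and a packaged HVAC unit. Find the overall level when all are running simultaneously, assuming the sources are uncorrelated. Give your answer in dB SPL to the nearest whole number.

101 dB SPL

Incoherent sources combine by intensity addition: L_total = 10·log₁₀(Σ 10^(L_i/10)).
Σ 10^(L/10) = 10^(94.7/10) + 10^(100.0/10) + 10^(75.3/10) = 1.299e+10.
L_total = 10·log₁₀(1.299e+10) = 101.13 dB SPL.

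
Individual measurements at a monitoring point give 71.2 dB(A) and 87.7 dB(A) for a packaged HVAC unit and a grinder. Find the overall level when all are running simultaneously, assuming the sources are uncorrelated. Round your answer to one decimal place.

87.8 dB(A)

For uncorrelated sources the intensities add, so convert each level to linear form, sum, and take 10·log₁₀ of the total.
Σ 10^(L/10) = 10^(71.2/10) + 10^(87.7/10) = 6.020e+08.
L_total = 10·log₁₀(6.020e+08) = 87.80 dB(A).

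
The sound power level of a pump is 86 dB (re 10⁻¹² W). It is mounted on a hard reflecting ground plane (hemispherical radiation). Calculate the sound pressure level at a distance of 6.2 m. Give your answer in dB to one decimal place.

The power spreads over a hemisphere of area 2π·r², so L_p = L_w − 10·log₁₀(2π·r²).
2π·r² = 241.5 m², 10·log₁₀ of that is 23.830 dB.
L_p = 86 − 23.830 = 62.17 dB.

62.2 dB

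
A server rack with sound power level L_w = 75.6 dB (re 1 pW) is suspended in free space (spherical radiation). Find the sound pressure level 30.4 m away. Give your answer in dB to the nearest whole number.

L_p = L_w − 10·log₁₀(4π·r²) with r = 30.4 m.
4π·r² = 1.161e+04 m², 10·log₁₀ of that is 40.650 dB.
L_p = 75.6 − 40.650 = 34.95 dB.

35 dB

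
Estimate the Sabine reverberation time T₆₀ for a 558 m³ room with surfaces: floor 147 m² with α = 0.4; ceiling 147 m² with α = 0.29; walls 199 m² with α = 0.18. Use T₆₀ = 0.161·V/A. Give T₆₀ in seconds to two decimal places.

0.65 s

Summing Sᵢαᵢ: 147·0.4 + 147·0.29 + 199·0.18 = 137.25 m².
T₆₀ = 0.161·V/A = 0.161·558/137.25 = 0.655 s.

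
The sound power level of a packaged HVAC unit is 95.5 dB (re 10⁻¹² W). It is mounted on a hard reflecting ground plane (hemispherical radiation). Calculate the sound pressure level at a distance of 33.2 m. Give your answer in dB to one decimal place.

L_p = L_w − 10·log₁₀(2π·r²) with r = 33.2 m.
2π·r² = 6926 m², 10·log₁₀ of that is 38.405 dB.
L_p = 95.5 − 38.405 = 57.10 dB.

57.1 dB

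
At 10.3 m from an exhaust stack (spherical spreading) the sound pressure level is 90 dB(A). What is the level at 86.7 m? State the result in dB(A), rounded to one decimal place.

Spherical spreading from a point source gives a 20·log₁₀(r₂/r₁) drop.
L₂ = 90 − 20·log₁₀(86.7/10.3) = 90 − 18.504 = 71.50 dB(A).

71.5 dB(A)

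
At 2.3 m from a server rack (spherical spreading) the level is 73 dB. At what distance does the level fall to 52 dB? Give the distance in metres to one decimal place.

25.8 m

Point-source spreading drops the level by 20·log₁₀(r₂/r₁); inverting, r₂/r₁ = 10^(ΔL/20).
r₂ = 2.3·10^((73−52)/20) = 2.3·10^(21.0/20) = 25.81 m.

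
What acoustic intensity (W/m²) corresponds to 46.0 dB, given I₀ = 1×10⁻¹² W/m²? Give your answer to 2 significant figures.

I = I₀·10^(L/10) = 10⁻¹² × 10^(46.0/10) = 10^(-7.400).

4.0e-08 W/m²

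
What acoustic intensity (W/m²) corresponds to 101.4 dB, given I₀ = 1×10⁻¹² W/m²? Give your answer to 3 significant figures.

I/I₀ = 10^(101.4/10) = 1.38e+10, so I = 1.38e+10 × 10⁻¹² W/m².

0.0138 W/m²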